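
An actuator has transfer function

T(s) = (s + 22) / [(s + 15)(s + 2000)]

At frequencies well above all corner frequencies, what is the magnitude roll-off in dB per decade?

Each pole contributes −20 dB/decade at high frequency; each zero contributes +20 dB/decade.
Net: 1 zero(s) − 2 pole(s) → -20 dB/decade.

-20 dB/decade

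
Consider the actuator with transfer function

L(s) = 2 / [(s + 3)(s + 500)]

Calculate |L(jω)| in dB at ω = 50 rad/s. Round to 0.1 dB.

At s = jω = j50:
pole (s+3): 3 + j50 → |·| = √(3²+50²) = √2509 ≈ 50.09, ∠ = arctan(50/3) ≈ 86.57°
pole (s+500): 500 + j50 → |·| = √(500²+50²) = √252500 ≈ 502.49, ∠ = arctan(50/500) ≈ 5.71°
|L| = 2 / 25170 ≈ 7.946e-05
Gain = 20 log₁₀(7.946e-05) ≈ -82.00 dB

-82.0 dB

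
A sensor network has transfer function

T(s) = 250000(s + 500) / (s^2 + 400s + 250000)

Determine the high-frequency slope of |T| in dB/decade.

Each pole contributes −20 dB/decade at high frequency; each zero contributes +20 dB/decade.
Net: 1 zero(s) − 2 pole(s) → -20 dB/decade.

-20 dB/decade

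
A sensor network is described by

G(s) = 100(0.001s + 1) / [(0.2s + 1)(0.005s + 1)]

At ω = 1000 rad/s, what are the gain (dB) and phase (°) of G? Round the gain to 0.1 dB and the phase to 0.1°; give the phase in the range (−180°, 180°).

At ω = 1000 rad/s:
zero (1 + j1000·0.001) = 1 + j1 → |·| ≈ 1.4142, ∠ ≈ 45.00°
pole (1 + j1000·0.2) = 1 + j200 → |·| ≈ 200, ∠ ≈ 89.71°
pole (1 + j1000·0.005) = 1 + j5 → |·| ≈ 5.099, ∠ ≈ 78.69°
|G| = 100 · 1.4142 / (200 · 5.099) ≈ 0.13867
Gain = 20 log₁₀(0.13867) ≈ -17.16 dB
∠G = (45.00°) − (89.71° + 78.69°) = -123.40°

-17.2 dB, -123.4°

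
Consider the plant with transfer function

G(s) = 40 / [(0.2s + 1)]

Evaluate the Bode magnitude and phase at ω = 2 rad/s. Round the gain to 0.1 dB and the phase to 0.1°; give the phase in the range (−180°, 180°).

At ω = 2 rad/s:
pole (1 + j2·0.2) = 1 + j0.4 → |·| ≈ 1.077, ∠ ≈ 21.80°
|G| = 40 · 1 / (1.077) ≈ 37.14
Gain = 20 log₁₀(37.14) ≈ 31.40 dB
∠G = (0°) − (21.80°) = -21.80°

31.4 dB, -21.8°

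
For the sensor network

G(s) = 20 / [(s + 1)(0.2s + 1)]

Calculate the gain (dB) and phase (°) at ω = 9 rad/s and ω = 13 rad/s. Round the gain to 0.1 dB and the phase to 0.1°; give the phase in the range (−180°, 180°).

At ω = 9 rad/s:
pole (1 + j9·1) = 1 + j9 → |·| ≈ 9.0554, ∠ ≈ 83.66°
pole (1 + j9·0.2) = 1 + j1.8 → |·| ≈ 2.0591, ∠ ≈ 60.95°
|G| = 20 · 1 / (9.0554 · 2.0591) ≈ 1.0726
Gain = 20 log₁₀(1.0726) ≈ 0.61 dB
∠G = (0°) − (83.66° + 60.95°) = -144.61°

At ω = 13 rad/s:
pole (1 + j13·1) = 1 + j13 → |·| ≈ 13.038, ∠ ≈ 85.60°
pole (1 + j13·0.2) = 1 + j2.6 → |·| ≈ 2.7857, ∠ ≈ 68.96°
|G| = 20 · 1 / (13.038 · 2.7857) ≈ 0.55066
Gain = 20 log₁₀(0.55066) ≈ -5.18 dB
∠G = (0°) − (85.60° + 68.96°) = -154.56°

ω = 9: 0.6 dB, -144.6°; ω = 13: -5.2 dB, -154.6°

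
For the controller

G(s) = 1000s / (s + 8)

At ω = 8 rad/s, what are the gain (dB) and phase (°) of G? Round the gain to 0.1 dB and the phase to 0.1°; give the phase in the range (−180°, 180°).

At s = jω = j8:
zero at origin: s = j8 → |·| = 8, ∠ = 90.00°
pole (s+8): 8 + j8 → |·| = √(8²+8²) = √128 ≈ 11.314, ∠ = arctan(8/8) ≈ 45.00°
|G| = 1000 · 8 / 11.314 ≈ 707.09
Gain = 20 log₁₀(707.09) ≈ 56.99 dB
∠G = 90.00° − 45.00° = 45.00°

57.0 dB, 45.0°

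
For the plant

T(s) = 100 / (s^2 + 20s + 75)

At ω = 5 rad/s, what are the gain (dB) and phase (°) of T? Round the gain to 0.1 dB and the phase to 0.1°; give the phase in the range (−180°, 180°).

-1.0 dB, -63.4°

Substitute s = j5:
Numerator: 100 = 100 + j0
Denominator: (j5)^2 + 20(j5) + 75 = 50 + j100
|N| = √(100² + 0²) ≈ 100, ∠N ≈ 0.00°
|D| = √(50² + 100²) ≈ 111.8, ∠D ≈ 63.43°
|T| = 100 / 111.8 ≈ 0.89445
Gain = 20 log₁₀(0.89445) ≈ -0.97 dB
∠T = 0.00° − 63.43° = -63.43°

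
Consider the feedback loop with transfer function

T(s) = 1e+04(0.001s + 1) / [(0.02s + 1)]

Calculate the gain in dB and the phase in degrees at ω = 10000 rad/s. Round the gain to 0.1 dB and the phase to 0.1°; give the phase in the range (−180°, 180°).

At ω = 10000 rad/s:
zero (1 + j10000·0.001) = 1 + j10 → |·| ≈ 10.05, ∠ ≈ 84.29°
pole (1 + j10000·0.02) = 1 + j200 → |·| ≈ 200, ∠ ≈ 89.71°
|T| = 1e+04 · 10.05 / (200) ≈ 502.5
Gain = 20 log₁₀(502.5) ≈ 54.02 dB
∠T = (84.29°) − (89.71°) = -5.42°

54.0 dB, -5.4°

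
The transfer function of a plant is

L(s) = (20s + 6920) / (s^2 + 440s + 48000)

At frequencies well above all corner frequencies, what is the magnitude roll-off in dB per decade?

Each pole contributes −20 dB/decade at high frequency; each zero contributes +20 dB/decade.
Net: 1 zero(s) − 2 pole(s) → -20 dB/decade.

-20 dB/decade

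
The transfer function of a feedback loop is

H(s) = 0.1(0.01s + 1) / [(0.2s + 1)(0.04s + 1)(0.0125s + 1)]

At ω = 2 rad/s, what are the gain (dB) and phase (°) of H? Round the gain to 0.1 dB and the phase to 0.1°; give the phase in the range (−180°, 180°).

-20.7 dB, -26.7°

At ω = 2 rad/s:
zero (1 + j2·0.01) = 1 + j0.02 → |·| ≈ 1.0002, ∠ ≈ 1.15°
pole (1 + j2·0.2) = 1 + j0.4 → |·| ≈ 1.077, ∠ ≈ 21.80°
pole (1 + j2·0.04) = 1 + j0.08 → |·| ≈ 1.0032, ∠ ≈ 4.57°
pole (1 + j2·0.0125) = 1 + j0.025 → |·| ≈ 1.0003, ∠ ≈ 1.43°
|H| = 0.1 · 1.0002 / (1.077 · 1.0032 · 1.0003) ≈ 0.092545
Gain = 20 log₁₀(0.092545) ≈ -20.67 dB
∠H = (1.15°) − (21.80° + 4.57° + 1.43°) = -26.65°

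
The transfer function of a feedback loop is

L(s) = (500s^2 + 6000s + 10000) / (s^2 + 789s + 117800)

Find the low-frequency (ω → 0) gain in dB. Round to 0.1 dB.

-21.4 dB

L(0) = 10000 / 117800 ≈ 0.08489
20 log₁₀(0.08489) ≈ -21.42 dB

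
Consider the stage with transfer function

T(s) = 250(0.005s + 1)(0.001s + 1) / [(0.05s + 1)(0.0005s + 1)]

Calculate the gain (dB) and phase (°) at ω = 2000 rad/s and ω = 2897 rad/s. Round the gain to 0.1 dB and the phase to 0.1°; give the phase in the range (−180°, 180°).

ω = 2000: 32.0 dB, 13.3°; ω = 2897: 32.8 dB, 12.0°

At ω = 2000 rad/s:
zero (1 + j2000·0.005) = 1 + j10 → |·| ≈ 10.05, ∠ ≈ 84.29°
zero (1 + j2000·0.001) = 1 + j2 → |·| ≈ 2.2361, ∠ ≈ 63.43°
pole (1 + j2000·0.05) = 1 + j100 → |·| ≈ 100, ∠ ≈ 89.43°
pole (1 + j2000·0.0005) = 1 + j1 → |·| ≈ 1.4142, ∠ ≈ 45.00°
|T| = 250 · 10.05 · 2.2361 / (100 · 1.4142) ≈ 39.727
Gain = 20 log₁₀(39.727) ≈ 31.98 dB
∠T = (84.29° + 63.43°) − (89.43° + 45.00°) = 13.29°

At ω = 2897 rad/s:
zero (1 + j2897·0.005) = 1 + j14.485 → |·| ≈ 14.519, ∠ ≈ 86.05°
zero (1 + j2897·0.001) = 1 + j2.897 → |·| ≈ 3.0647, ∠ ≈ 70.96°
pole (1 + j2897·0.05) = 1 + j144.85 → |·| ≈ 144.85, ∠ ≈ 89.60°
pole (1 + j2897·0.0005) = 1 + j1.4485 → |·| ≈ 1.7602, ∠ ≈ 55.38°
|T| = 250 · 14.519 · 3.0647 / (144.85 · 1.7602) ≈ 43.63
Gain = 20 log₁₀(43.63) ≈ 32.80 dB
∠T = (86.05° + 70.96°) − (89.60° + 55.38°) = 12.03°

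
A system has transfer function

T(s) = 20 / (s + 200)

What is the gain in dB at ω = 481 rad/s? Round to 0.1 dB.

-28.3 dB

Substitute s = j481:
Numerator: 20 = 20 + j0
Denominator: (j481) + 200 = 200 + j481
|N| = √(20² + 0²) ≈ 20, ∠N ≈ 0.00°
|D| = √(200² + 481²) ≈ 520.92, ∠D ≈ 67.42°
|T| = 20 / 520.92 ≈ 0.038394
Gain = 20 log₁₀(0.038394) ≈ -28.31 dB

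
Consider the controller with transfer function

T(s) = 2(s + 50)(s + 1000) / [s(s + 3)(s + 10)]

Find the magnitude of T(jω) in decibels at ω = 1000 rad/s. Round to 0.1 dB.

-51.0 dB

At s = jω = j1000:
zero (s+50): 50 + j1000 → |·| = √(50²+1000²) = √1002500 ≈ 1001.2, ∠ = arctan(1000/50) ≈ 87.14°
zero (s+1000): 1000 + j1000 → |·| = √(1000²+1000²) = √2000000 ≈ 1414.2, ∠ = arctan(1000/1000) ≈ 45.00°
pole (s+3): 3 + j1000 → |·| = √(3²+1000²) = √1000009 ≈ 1000, ∠ = arctan(1000/3) ≈ 89.83°
pole (s+10): 10 + j1000 → |·| = √(10²+1000²) = √1000100 ≈ 1000, ∠ = arctan(1000/10) ≈ 89.43°
pole at origin: |s| = 1000, ∠ = 90.00° (in denominator)
|T| = 2 · 1.4159e+06 / 1e+09 ≈ 0.0028318
Gain = 20 log₁₀(0.0028318) ≈ -50.96 dB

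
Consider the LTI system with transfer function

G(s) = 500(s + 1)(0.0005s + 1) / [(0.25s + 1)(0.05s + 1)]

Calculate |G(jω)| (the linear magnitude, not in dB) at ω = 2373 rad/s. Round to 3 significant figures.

At ω = 2373 rad/s:
zero (1 + j2373·1) = 1 + j2373 → |·| ≈ 2373, ∠ ≈ 89.98°
zero (1 + j2373·0.0005) = 1 + j1.1865 → |·| ≈ 1.5517, ∠ ≈ 49.88°
pole (1 + j2373·0.25) = 1 + j593.25 → |·| ≈ 593.25, ∠ ≈ 89.90°
pole (1 + j2373·0.05) = 1 + j118.65 → |·| ≈ 118.65, ∠ ≈ 89.52°
|G| = 500 · 2373 · 1.5517 / (593.25 · 118.65) ≈ 26.156

26.2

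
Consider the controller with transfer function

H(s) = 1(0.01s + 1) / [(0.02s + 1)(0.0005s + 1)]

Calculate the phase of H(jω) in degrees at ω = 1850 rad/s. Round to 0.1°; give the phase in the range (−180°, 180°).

-44.3°

At ω = 1850 rad/s:
zero (1 + j1850·0.01) = 1 + j18.5 → |·| ≈ 18.527, ∠ ≈ 86.91°
pole (1 + j1850·0.02) = 1 + j37 → |·| ≈ 37.014, ∠ ≈ 88.45°
pole (1 + j1850·0.0005) = 1 + j0.925 → |·| ≈ 1.3622, ∠ ≈ 42.77°
∠H = (86.91°) − (88.45° + 42.77°) = -44.31°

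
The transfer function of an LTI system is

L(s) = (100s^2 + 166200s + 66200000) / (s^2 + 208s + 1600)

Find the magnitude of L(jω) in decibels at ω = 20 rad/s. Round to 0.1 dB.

Substitute s = j20:
Numerator: 100(j20)^2 + 166200(j20) + 66200000 = 66160000 + j3324000
Denominator: (j20)^2 + 208(j20) + 1600 = 1200 + j4160
|N| = √(66160000² + 3324000²) ≈ 6.6243e+07, ∠N ≈ 2.88°
|D| = √(1200² + 4160²) ≈ 4329.6, ∠D ≈ 73.91°
|L| = 6.6243e+07 / 4329.6 ≈ 15300
Gain = 20 log₁₀(15300) ≈ 83.69 dB

83.7 dB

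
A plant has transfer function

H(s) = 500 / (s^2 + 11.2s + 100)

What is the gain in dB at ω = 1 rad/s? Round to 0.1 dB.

14.0 dB

At s = jω = j1:
quadratic: (j1)² + 11.2·j1 + 100 = 99 + j11.2 → |·| ≈ 99.632, ∠ ≈ 6.45°
|H| = 500 / 99.632 ≈ 5.0185
Gain = 20 log₁₀(5.0185) ≈ 14.01 dB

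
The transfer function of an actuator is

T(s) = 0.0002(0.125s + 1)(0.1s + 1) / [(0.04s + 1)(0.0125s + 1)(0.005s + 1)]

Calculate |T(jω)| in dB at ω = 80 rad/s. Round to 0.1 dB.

-50.0 dB

At ω = 80 rad/s:
zero (1 + j80·0.125) = 1 + j10 → |·| ≈ 10.05, ∠ ≈ 84.29°
zero (1 + j80·0.1) = 1 + j8 → |·| ≈ 8.0623, ∠ ≈ 82.87°
pole (1 + j80·0.04) = 1 + j3.2 → |·| ≈ 3.3526, ∠ ≈ 72.65°
pole (1 + j80·0.0125) = 1 + j1 → |·| ≈ 1.4142, ∠ ≈ 45.00°
pole (1 + j80·0.005) = 1 + j0.4 → |·| ≈ 1.077, ∠ ≈ 21.80°
|T| = 0.0002 · 10.05 · 8.0623 / (3.3526 · 1.4142 · 1.077) ≈ 0.0031736
Gain = 20 log₁₀(0.0031736) ≈ -49.97 dB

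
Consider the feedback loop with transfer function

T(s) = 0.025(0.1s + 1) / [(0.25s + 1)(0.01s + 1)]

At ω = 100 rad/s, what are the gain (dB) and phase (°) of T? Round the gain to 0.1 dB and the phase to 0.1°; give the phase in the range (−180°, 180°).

At ω = 100 rad/s:
zero (1 + j100·0.1) = 1 + j10 → |·| ≈ 10.05, ∠ ≈ 84.29°
pole (1 + j100·0.25) = 1 + j25 → |·| ≈ 25.02, ∠ ≈ 87.71°
pole (1 + j100·0.01) = 1 + j1 → |·| ≈ 1.4142, ∠ ≈ 45.00°
|T| = 0.025 · 10.05 / (25.02 · 1.4142) ≈ 0.0071008
Gain = 20 log₁₀(0.0071008) ≈ -42.97 dB
∠T = (84.29°) − (87.71° + 45.00°) = -48.42°

-43.0 dB, -48.4°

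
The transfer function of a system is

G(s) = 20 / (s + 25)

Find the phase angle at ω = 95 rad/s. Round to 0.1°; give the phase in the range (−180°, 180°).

At s = jω = j95:
pole (s+25): 25 + j95 → |·| = √(25²+95²) = √9650 ≈ 98.234, ∠ = arctan(95/25) ≈ 75.26°
∠G = 0.00° − 75.26° = -75.26°

-75.3°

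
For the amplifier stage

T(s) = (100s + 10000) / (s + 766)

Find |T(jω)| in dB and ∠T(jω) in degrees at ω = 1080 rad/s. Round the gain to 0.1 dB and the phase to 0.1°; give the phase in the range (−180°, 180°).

38.3 dB, 30.1°

Substitute s = j1080:
Numerator: 100(j1080) + 10000 = 10000 + j108000
Denominator: (j1080) + 766 = 766 + j1080
|N| = √(10000² + 108000²) ≈ 1.0846e+05, ∠N ≈ 84.71°
|D| = √(766² + 1080²) ≈ 1324.1, ∠D ≈ 54.65°
|T| = 1.0846e+05 / 1324.1 ≈ 81.912
Gain = 20 log₁₀(81.912) ≈ 38.27 dB
∠T = 84.71° − 54.65° = 30.06°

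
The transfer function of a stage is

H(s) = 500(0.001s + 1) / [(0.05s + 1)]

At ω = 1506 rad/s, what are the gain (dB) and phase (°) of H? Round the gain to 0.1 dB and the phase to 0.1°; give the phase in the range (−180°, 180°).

At ω = 1506 rad/s:
zero (1 + j1506·0.001) = 1 + j1.506 → |·| ≈ 1.8078, ∠ ≈ 56.42°
pole (1 + j1506·0.05) = 1 + j75.3 → |·| ≈ 75.307, ∠ ≈ 89.24°
|H| = 500 · 1.8078 / (75.307) ≈ 12.003
Gain = 20 log₁₀(12.003) ≈ 21.59 dB
∠H = (56.42°) − (89.24°) = -32.82°

21.6 dB, -32.8°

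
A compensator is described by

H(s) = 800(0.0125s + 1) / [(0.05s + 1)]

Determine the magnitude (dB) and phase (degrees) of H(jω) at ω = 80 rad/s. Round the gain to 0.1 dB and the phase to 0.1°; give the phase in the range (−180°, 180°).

At ω = 80 rad/s:
zero (1 + j80·0.0125) = 1 + j1 → |·| ≈ 1.4142, ∠ ≈ 45.00°
pole (1 + j80·0.05) = 1 + j4 → |·| ≈ 4.1231, ∠ ≈ 75.96°
|H| = 800 · 1.4142 / (4.1231) ≈ 274.4
Gain = 20 log₁₀(274.4) ≈ 48.77 dB
∠H = (45.00°) − (75.96°) = -30.96°

48.8 dB, -31.0°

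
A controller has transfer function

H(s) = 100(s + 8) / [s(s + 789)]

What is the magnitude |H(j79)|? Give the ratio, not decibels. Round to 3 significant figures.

0.127

At s = jω = j79:
zero (s+8): 8 + j79 → |·| = √(8²+79²) = √6305 ≈ 79.404, ∠ = arctan(79/8) ≈ 84.22°
pole (s+789): 789 + j79 → |·| = √(789²+79²) = √628762 ≈ 792.95, ∠ = arctan(79/789) ≈ 5.72°
pole at origin: |s| = 79, ∠ = 90.00° (in denominator)
|H| = 100 · 79.404 / 62643 ≈ 0.12676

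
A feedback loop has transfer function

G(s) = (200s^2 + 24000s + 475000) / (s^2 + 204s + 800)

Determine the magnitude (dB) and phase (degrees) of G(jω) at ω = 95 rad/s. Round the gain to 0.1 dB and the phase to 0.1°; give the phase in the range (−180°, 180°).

Substitute s = j95:
Numerator: 200(j95)^2 + 24000(j95) + 475000 = -1330000 + j2280000
Denominator: (j95)^2 + 204(j95) + 800 = -8225 + j19380
|N| = √(1330000² + 2280000²) ≈ 2.6396e+06, ∠N ≈ 120.26°
|D| = √(8225² + 19380²) ≈ 21053, ∠D ≈ 113.00°
|G| = 2.6396e+06 / 21053 ≈ 125.38
Gain = 20 log₁₀(125.38) ≈ 41.96 dB
∠G = 120.26° − 113.00° = 7.26°

42.0 dB, 7.3°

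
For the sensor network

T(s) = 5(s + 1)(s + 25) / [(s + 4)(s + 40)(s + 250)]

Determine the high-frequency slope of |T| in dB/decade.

Each pole contributes −20 dB/decade at high frequency; each zero contributes +20 dB/decade.
Net: 2 zero(s) − 3 pole(s) → -20 dB/decade.

-20 dB/decade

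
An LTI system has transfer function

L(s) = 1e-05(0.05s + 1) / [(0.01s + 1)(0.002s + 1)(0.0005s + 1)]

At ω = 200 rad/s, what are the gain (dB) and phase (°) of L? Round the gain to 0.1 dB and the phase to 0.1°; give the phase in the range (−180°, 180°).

At ω = 200 rad/s:
zero (1 + j200·0.05) = 1 + j10 → |·| ≈ 10.05, ∠ ≈ 84.29°
pole (1 + j200·0.01) = 1 + j2 → |·| ≈ 2.2361, ∠ ≈ 63.43°
pole (1 + j200·0.002) = 1 + j0.4 → |·| ≈ 1.077, ∠ ≈ 21.80°
pole (1 + j200·0.0005) = 1 + j0.1 → |·| ≈ 1.005, ∠ ≈ 5.71°
|L| = 1e-05 · 10.05 / (2.2361 · 1.077 · 1.005) ≈ 4.1523e-05
Gain = 20 log₁₀(4.1523e-05) ≈ -87.63 dB
∠L = (84.29°) − (63.43° + 21.80° + 5.71°) = -6.65°

-87.6 dB, -6.7°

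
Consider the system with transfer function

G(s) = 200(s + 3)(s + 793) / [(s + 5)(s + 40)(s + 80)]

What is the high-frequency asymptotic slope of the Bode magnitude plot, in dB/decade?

Each pole contributes −20 dB/decade at high frequency; each zero contributes +20 dB/decade.
Net: 2 zero(s) − 3 pole(s) → -20 dB/decade.

-20 dB/decade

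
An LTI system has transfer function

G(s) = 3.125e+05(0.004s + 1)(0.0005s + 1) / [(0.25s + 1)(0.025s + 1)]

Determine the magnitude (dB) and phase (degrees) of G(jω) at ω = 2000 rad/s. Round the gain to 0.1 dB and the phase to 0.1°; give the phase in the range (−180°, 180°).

At ω = 2000 rad/s:
zero (1 + j2000·0.004) = 1 + j8 → |·| ≈ 8.0623, ∠ ≈ 82.87°
zero (1 + j2000·0.0005) = 1 + j1 → |·| ≈ 1.4142, ∠ ≈ 45.00°
pole (1 + j2000·0.25) = 1 + j500 → |·| ≈ 500, ∠ ≈ 89.89°
pole (1 + j2000·0.025) = 1 + j50 → |·| ≈ 50.01, ∠ ≈ 88.85°
|G| = 3.125e+05 · 8.0623 · 1.4142 / (500 · 50.01) ≈ 142.49
Gain = 20 log₁₀(142.49) ≈ 43.08 dB
∠G = (82.87° + 45.00°) − (89.89° + 88.85°) = -50.87°

43.1 dB, -50.9°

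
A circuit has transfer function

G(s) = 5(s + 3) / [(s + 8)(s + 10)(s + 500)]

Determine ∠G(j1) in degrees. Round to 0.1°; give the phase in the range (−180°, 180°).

At s = jω = j1:
zero (s+3): 3 + j1 → |·| = √(3²+1²) = √10 ≈ 3.1623, ∠ = arctan(1/3) ≈ 18.43°
pole (s+8): 8 + j1 → |·| = √(8²+1²) = √65 ≈ 8.0623, ∠ = arctan(1/8) ≈ 7.13°
pole (s+10): 10 + j1 → |·| = √(10²+1²) = √101 ≈ 10.05, ∠ = arctan(1/10) ≈ 5.71°
pole (s+500): 500 + j1 → |·| = √(500²+1²) = √250001 ≈ 500, ∠ = arctan(1/500) ≈ 0.11°
∠G = 18.43° − 12.95° = 5.48°

5.5°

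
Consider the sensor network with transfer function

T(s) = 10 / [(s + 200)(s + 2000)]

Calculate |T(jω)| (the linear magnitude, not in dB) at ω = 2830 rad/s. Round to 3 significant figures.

1.02e-06

At s = jω = j2830:
pole (s+200): 200 + j2830 → |·| = √(200²+2830²) = √8048900 ≈ 2837.1, ∠ = arctan(2830/200) ≈ 85.96°
pole (s+2000): 2000 + j2830 → |·| = √(2000²+2830²) = √12008900 ≈ 3465.4, ∠ = arctan(2830/2000) ≈ 54.75°
|T| = 10 / 9.8317e+06 ≈ 1.0171e-06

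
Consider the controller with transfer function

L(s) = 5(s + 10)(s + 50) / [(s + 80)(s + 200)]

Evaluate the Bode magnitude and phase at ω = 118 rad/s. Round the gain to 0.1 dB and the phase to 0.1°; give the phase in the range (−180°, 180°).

At s = jω = j118:
zero (s+10): 10 + j118 → |·| = √(10²+118²) = √14024 ≈ 118.42, ∠ = arctan(118/10) ≈ 85.16°
zero (s+50): 50 + j118 → |·| = √(50²+118²) = √16424 ≈ 128.16, ∠ = arctan(118/50) ≈ 67.04°
pole (s+80): 80 + j118 → |·| = √(80²+118²) = √20324 ≈ 142.56, ∠ = arctan(118/80) ≈ 55.86°
pole (s+200): 200 + j118 → |·| = √(200²+118²) = √53924 ≈ 232.22, ∠ = arctan(118/200) ≈ 30.54°
|L| = 5 · 15177 / 33105 ≈ 2.2923
Gain = 20 log₁₀(2.2923) ≈ 7.21 dB
∠L = 152.20° − 86.40° = 65.80°

7.2 dB, 65.8°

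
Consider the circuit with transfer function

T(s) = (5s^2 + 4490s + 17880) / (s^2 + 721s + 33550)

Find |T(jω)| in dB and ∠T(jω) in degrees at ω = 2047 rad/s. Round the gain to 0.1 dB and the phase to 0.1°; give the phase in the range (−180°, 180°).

14.3 dB, -4.2°

Substitute s = j2047:
Numerator: 5(j2047)^2 + 4490(j2047) + 17880 = -20933165 + j9191030
Denominator: (j2047)^2 + 721(j2047) + 33550 = -4156659 + j1475887
|N| = √(20933165² + 9191030²) ≈ 2.2862e+07, ∠N ≈ 156.30°
|D| = √(4156659² + 1475887²) ≈ 4.4109e+06, ∠D ≈ 160.45°
|T| = 2.2862e+07 / 4.4109e+06 ≈ 5.1831
Gain = 20 log₁₀(5.1831) ≈ 14.29 dB
∠T = 156.30° − 160.45° = -4.15°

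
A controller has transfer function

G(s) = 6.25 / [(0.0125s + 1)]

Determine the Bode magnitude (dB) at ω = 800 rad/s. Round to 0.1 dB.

At ω = 800 rad/s:
pole (1 + j800·0.0125) = 1 + j10 → |·| ≈ 10.05, ∠ ≈ 84.29°
|G| = 6.25 · 1 / (10.05) ≈ 0.62189
Gain = 20 log₁₀(0.62189) ≈ -4.13 dB

-4.1 dB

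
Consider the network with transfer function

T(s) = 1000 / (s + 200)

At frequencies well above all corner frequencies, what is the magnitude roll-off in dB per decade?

Each pole contributes −20 dB/decade at high frequency; each zero contributes +20 dB/decade.
Net: 0 zero(s) − 1 pole(s) → -20 dB/decade.

-20 dB/decade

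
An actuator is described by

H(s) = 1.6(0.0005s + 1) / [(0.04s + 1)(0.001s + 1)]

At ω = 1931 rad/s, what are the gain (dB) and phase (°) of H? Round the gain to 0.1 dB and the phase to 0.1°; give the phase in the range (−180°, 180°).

At ω = 1931 rad/s:
zero (1 + j1931·0.0005) = 1 + j0.9655 → |·| ≈ 1.39, ∠ ≈ 43.99°
pole (1 + j1931·0.04) = 1 + j77.24 → |·| ≈ 77.246, ∠ ≈ 89.26°
pole (1 + j1931·0.001) = 1 + j1.931 → |·| ≈ 2.1746, ∠ ≈ 62.62°
|H| = 1.6 · 1.39 / (77.246 · 2.1746) ≈ 0.01324
Gain = 20 log₁₀(0.01324) ≈ -37.56 dB
∠H = (43.99°) − (89.26° + 62.62°) = -107.89°

-37.6 dB, -107.9°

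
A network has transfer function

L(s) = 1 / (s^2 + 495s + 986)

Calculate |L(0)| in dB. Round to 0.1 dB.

-59.9 dB

L(0) = 1 / 986 ≈ 0.0010142
20 log₁₀(0.0010142) ≈ -59.88 dB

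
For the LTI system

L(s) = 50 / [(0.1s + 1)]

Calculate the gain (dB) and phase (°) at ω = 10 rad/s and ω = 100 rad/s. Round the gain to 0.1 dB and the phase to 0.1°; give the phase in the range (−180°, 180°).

At ω = 10 rad/s:
pole (1 + j10·0.1) = 1 + j1 → |·| ≈ 1.4142, ∠ ≈ 45.00°
|L| = 50 · 1 / (1.4142) ≈ 35.356
Gain = 20 log₁₀(35.356) ≈ 30.97 dB
∠L = (0°) − (45.00°) = -45.00°

At ω = 100 rad/s:
pole (1 + j100·0.1) = 1 + j10 → |·| ≈ 10.05, ∠ ≈ 84.29°
|L| = 50 · 1 / (10.05) ≈ 4.9751
Gain = 20 log₁₀(4.9751) ≈ 13.94 dB
∠L = (0°) − (84.29°) = -84.29°

ω = 10: 31.0 dB, -45.0°; ω = 100: 13.9 dB, -84.3°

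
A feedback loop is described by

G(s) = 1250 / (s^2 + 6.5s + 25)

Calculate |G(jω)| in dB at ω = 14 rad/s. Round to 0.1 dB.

At s = jω = j14:
quadratic: (j14)² + 6.5·j14 + 25 = -171 + j91 → |·| ≈ 193.71, ∠ ≈ 151.98°
|G| = 1250 / 193.71 ≈ 6.4529
Gain = 20 log₁₀(6.4529) ≈ 16.20 dB

16.2 dB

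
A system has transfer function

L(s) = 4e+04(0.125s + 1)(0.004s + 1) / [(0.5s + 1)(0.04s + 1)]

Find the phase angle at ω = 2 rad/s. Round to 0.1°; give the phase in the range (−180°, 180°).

-35.1°

At ω = 2 rad/s:
zero (1 + j2·0.125) = 1 + j0.25 → |·| ≈ 1.0308, ∠ ≈ 14.04°
zero (1 + j2·0.004) = 1 + j0.008 → |·| ≈ 1, ∠ ≈ 0.46°
pole (1 + j2·0.5) = 1 + j1 → |·| ≈ 1.4142, ∠ ≈ 45.00°
pole (1 + j2·0.04) = 1 + j0.08 → |·| ≈ 1.0032, ∠ ≈ 4.57°
∠L = (14.04° + 0.46°) − (45.00° + 4.57°) = -35.07°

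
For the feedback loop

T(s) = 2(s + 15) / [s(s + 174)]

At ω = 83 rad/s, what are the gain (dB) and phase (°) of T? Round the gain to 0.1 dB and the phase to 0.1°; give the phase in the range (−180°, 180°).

At s = jω = j83:
zero (s+15): 15 + j83 → |·| = √(15²+83²) = √7114 ≈ 84.345, ∠ = arctan(83/15) ≈ 79.76°
pole (s+174): 174 + j83 → |·| = √(174²+83²) = √37165 ≈ 192.78, ∠ = arctan(83/174) ≈ 25.50°
pole at origin: |s| = 83, ∠ = 90.00° (in denominator)
|T| = 2 · 84.345 / 16001 ≈ 0.010542
Gain = 20 log₁₀(0.010542) ≈ -39.54 dB
∠T = 79.76° − 115.50° = -35.74°

-39.5 dB, -35.7°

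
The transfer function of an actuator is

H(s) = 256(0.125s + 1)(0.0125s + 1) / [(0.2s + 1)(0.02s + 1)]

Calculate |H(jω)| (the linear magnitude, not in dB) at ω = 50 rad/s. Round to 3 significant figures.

At ω = 50 rad/s:
zero (1 + j50·0.125) = 1 + j6.25 → |·| ≈ 6.3295, ∠ ≈ 80.91°
zero (1 + j50·0.0125) = 1 + j0.625 → |·| ≈ 1.1792, ∠ ≈ 32.01°
pole (1 + j50·0.2) = 1 + j10 → |·| ≈ 10.05, ∠ ≈ 84.29°
pole (1 + j50·0.02) = 1 + j1 → |·| ≈ 1.4142, ∠ ≈ 45.00°
|H| = 256 · 6.3295 · 1.1792 / (10.05 · 1.4142) ≈ 134.44

134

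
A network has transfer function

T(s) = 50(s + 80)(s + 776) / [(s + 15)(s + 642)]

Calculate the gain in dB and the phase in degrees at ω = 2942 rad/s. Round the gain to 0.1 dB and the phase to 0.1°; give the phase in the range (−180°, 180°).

34.1 dB, -3.7°

At s = jω = j2942:
zero (s+80): 80 + j2942 → |·| = √(80²+2942²) = √8661764 ≈ 2943.1, ∠ = arctan(2942/80) ≈ 88.44°
zero (s+776): 776 + j2942 → |·| = √(776²+2942²) = √9257540 ≈ 3042.6, ∠ = arctan(2942/776) ≈ 75.22°
pole (s+15): 15 + j2942 → |·| = √(15²+2942²) = √8655589 ≈ 2942, ∠ = arctan(2942/15) ≈ 89.71°
pole (s+642): 642 + j2942 → |·| = √(642²+2942²) = √9067528 ≈ 3011.2, ∠ = arctan(2942/642) ≈ 77.69°
|T| = 50 · 8.9547e+06 / 8.859e+06 ≈ 50.54
Gain = 20 log₁₀(50.54) ≈ 34.07 dB
∠T = 163.66° − 167.40° = -3.74°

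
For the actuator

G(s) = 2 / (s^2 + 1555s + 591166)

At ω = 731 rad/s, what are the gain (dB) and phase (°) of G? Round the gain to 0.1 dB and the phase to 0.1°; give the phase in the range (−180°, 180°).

Substitute s = j731:
Numerator: 2 = 2 + j0
Denominator: (j731)^2 + 1555(j731) + 591166 = 56805 + j1136705
|N| = √(2² + 0²) ≈ 2, ∠N ≈ 0.00°
|D| = √(56805² + 1136705²) ≈ 1.1381e+06, ∠D ≈ 87.14°
|G| = 2 / 1.1381e+06 ≈ 1.7573e-06
Gain = 20 log₁₀(1.7573e-06) ≈ -115.10 dB
∠G = 0.00° − 87.14° = -87.14°

-115.1 dB, -87.1°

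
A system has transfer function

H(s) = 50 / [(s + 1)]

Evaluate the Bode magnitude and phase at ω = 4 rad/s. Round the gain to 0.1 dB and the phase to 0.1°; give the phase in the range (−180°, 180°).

At ω = 4 rad/s:
pole (1 + j4·1) = 1 + j4 → |·| ≈ 4.1231, ∠ ≈ 75.96°
|H| = 50 · 1 / (4.1231) ≈ 12.127
Gain = 20 log₁₀(12.127) ≈ 21.68 dB
∠H = (0°) − (75.96°) = -75.96°

21.7 dB, -76.0°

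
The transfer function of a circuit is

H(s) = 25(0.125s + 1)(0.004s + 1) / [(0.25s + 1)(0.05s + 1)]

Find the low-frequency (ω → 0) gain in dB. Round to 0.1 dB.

H(0) = 25 · 1 / 1 = 25
20 log₁₀(25) ≈ 27.96 dB

28.0 dB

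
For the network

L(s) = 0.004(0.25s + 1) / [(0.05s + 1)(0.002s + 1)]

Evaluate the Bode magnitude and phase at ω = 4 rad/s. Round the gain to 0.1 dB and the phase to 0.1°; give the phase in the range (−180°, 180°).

At ω = 4 rad/s:
zero (1 + j4·0.25) = 1 + j1 → |·| ≈ 1.4142, ∠ ≈ 45.00°
pole (1 + j4·0.05) = 1 + j0.2 → |·| ≈ 1.0198, ∠ ≈ 11.31°
pole (1 + j4·0.002) = 1 + j0.008 → |·| ≈ 1, ∠ ≈ 0.46°
|L| = 0.004 · 1.4142 / (1.0198 · 1) ≈ 0.005547
Gain = 20 log₁₀(0.005547) ≈ -45.12 dB
∠L = (45.00°) − (11.31° + 0.46°) = 33.23°

-45.1 dB, 33.2°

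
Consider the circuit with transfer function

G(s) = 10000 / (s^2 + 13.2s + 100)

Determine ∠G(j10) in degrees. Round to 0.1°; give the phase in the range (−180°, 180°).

-90.0°

At s = jω = j10:
quadratic: (j10)² + 13.2·j10 + 100 = 0 + j132 → |·| ≈ 132, ∠ ≈ 90.00°
∠G = 0.00° − 90.00° = -90.00°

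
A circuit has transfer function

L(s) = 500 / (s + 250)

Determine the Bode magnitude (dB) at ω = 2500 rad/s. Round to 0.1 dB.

-14.0 dB

Substitute s = j2500:
Numerator: 500 = 500 + j0
Denominator: (j2500) + 250 = 250 + j2500
|N| = √(500² + 0²) ≈ 500, ∠N ≈ 0.00°
|D| = √(250² + 2500²) ≈ 2512.5, ∠D ≈ 84.29°
|L| = 500 / 2512.5 ≈ 0.199
Gain = 20 log₁₀(0.199) ≈ -14.02 dB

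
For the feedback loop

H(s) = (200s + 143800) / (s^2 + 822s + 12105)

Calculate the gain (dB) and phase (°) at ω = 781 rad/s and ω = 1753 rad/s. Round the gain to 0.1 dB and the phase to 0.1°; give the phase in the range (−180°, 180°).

Substitute s = j781:
Numerator: 200(j781) + 143800 = 143800 + j156200
Denominator: (j781)^2 + 822(j781) + 12105 = -597856 + j641982
|N| = √(143800² + 156200²) ≈ 2.1231e+05, ∠N ≈ 47.37°
|D| = √(597856² + 641982²) ≈ 8.7725e+05, ∠D ≈ 132.96°
|H| = 2.1231e+05 / 8.7725e+05 ≈ 0.24202
Gain = 20 log₁₀(0.24202) ≈ -12.32 dB
∠H = 47.37° − 132.96° = -85.59°

Substitute s = j1753:
Numerator: 200(j1753) + 143800 = 143800 + j350600
Denominator: (j1753)^2 + 822(j1753) + 12105 = -3060904 + j1440966
|N| = √(143800² + 350600²) ≈ 3.7894e+05, ∠N ≈ 67.70°
|D| = √(3060904² + 1440966²) ≈ 3.3831e+06, ∠D ≈ 154.79°
|H| = 3.7894e+05 / 3.3831e+06 ≈ 0.11201
Gain = 20 log₁₀(0.11201) ≈ -19.01 dB
∠H = 67.70° − 154.79° = -87.09°

ω = 781: -12.3 dB, -85.6°; ω = 1753: -19.0 dB, -87.1°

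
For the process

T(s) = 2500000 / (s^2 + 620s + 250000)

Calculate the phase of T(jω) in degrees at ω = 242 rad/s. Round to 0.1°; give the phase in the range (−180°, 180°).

-38.1°

At s = jω = j242:
quadratic: (j242)² + 620·j242 + 250000 = 191436 + j150040 → |·| ≈ 2.4323e+05, ∠ ≈ 38.09°
∠T = 0.00° − 38.09° = -38.09°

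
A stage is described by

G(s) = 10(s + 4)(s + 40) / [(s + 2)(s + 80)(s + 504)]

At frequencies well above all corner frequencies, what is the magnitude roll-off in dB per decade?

-20 dB/decade

Each pole contributes −20 dB/decade at high frequency; each zero contributes +20 dB/decade.
Net: 2 zero(s) − 3 pole(s) → -20 dB/decade.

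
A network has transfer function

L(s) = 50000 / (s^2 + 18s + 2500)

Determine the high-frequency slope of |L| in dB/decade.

-40 dB/decade

Each pole contributes −20 dB/decade at high frequency; each zero contributes +20 dB/decade.
Net: 0 zero(s) − 2 pole(s) → -40 dB/decade.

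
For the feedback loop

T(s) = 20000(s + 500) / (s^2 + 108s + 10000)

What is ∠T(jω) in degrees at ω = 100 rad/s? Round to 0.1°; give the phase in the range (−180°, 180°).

-78.7°

At s = jω = j100:
zero (s+500): 500 + j100 → |·| = √(500²+100²) = √260000 ≈ 509.9, ∠ = arctan(100/500) ≈ 11.31°
quadratic: (j100)² + 108·j100 + 10000 = 0 + j10800 → |·| ≈ 10800, ∠ ≈ 90.00°
∠T = 11.31° − 90.00° = -78.69°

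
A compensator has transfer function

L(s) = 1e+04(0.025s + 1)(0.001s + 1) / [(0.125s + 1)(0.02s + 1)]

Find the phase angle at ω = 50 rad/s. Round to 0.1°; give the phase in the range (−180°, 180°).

At ω = 50 rad/s:
zero (1 + j50·0.025) = 1 + j1.25 → |·| ≈ 1.6008, ∠ ≈ 51.34°
zero (1 + j50·0.001) = 1 + j0.05 → |·| ≈ 1.0012, ∠ ≈ 2.86°
pole (1 + j50·0.125) = 1 + j6.25 → |·| ≈ 6.3295, ∠ ≈ 80.91°
pole (1 + j50·0.02) = 1 + j1 → |·| ≈ 1.4142, ∠ ≈ 45.00°
∠L = (51.34° + 2.86°) − (80.91° + 45.00°) = -71.71°

-71.7°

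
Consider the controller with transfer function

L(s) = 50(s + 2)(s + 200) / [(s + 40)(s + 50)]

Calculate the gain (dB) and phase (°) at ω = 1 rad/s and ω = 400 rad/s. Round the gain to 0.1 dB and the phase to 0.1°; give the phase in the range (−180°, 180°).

At s = jω = j1:
zero (s+2): 2 + j1 → |·| = √(2²+1²) = √5 ≈ 2.2361, ∠ = arctan(1/2) ≈ 26.57°
zero (s+200): 200 + j1 → |·| = √(200²+1²) = √40001 ≈ 200, ∠ = arctan(1/200) ≈ 0.29°
pole (s+40): 40 + j1 → |·| = √(40²+1²) = √1601 ≈ 40.012, ∠ = arctan(1/40) ≈ 1.43°
pole (s+50): 50 + j1 → |·| = √(50²+1²) = √2501 ≈ 50.01, ∠ = arctan(1/50) ≈ 1.15°
|L| = 50 · 447.22 / 2001 ≈ 11.175
Gain = 20 log₁₀(11.175) ≈ 20.96 dB
∠L = 26.86° − 2.58° = 24.28°

At s = jω = j400:
zero (s+2): 2 + j400 → |·| = √(2²+400²) = √160004 ≈ 400, ∠ = arctan(400/2) ≈ 89.71°
zero (s+200): 200 + j400 → |·| = √(200²+400²) = √200000 ≈ 447.21, ∠ = arctan(400/200) ≈ 63.43°
pole (s+40): 40 + j400 → |·| = √(40²+400²) = √161600 ≈ 402, ∠ = arctan(400/40) ≈ 84.29°
pole (s+50): 50 + j400 → |·| = √(50²+400²) = √162500 ≈ 403.11, ∠ = arctan(400/50) ≈ 82.87°
|L| = 50 · 1.7888e+05 / 1.6205e+05 ≈ 55.193
Gain = 20 log₁₀(55.193) ≈ 34.84 dB
∠L = 153.14° − 167.16° = -14.02°

ω = 1: 21.0 dB, 24.3°; ω = 400: 34.8 dB, -14.0°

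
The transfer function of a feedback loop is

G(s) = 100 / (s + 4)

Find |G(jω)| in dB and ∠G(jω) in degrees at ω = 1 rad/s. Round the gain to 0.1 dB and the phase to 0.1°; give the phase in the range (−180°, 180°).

27.7 dB, -14.0°

Substitute s = j1:
Numerator: 100 = 100 + j0
Denominator: (j1) + 4 = 4 + j1
|N| = √(100² + 0²) ≈ 100, ∠N ≈ 0.00°
|D| = √(4² + 1²) ≈ 4.1231, ∠D ≈ 14.04°
|G| = 100 / 4.1231 ≈ 24.254
Gain = 20 log₁₀(24.254) ≈ 27.70 dB
∠G = 0.00° − 14.04° = -14.04°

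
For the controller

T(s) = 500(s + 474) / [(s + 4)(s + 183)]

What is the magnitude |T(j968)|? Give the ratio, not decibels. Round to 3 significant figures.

At s = jω = j968:
zero (s+474): 474 + j968 → |·| = √(474²+968²) = √1161700 ≈ 1077.8, ∠ = arctan(968/474) ≈ 63.91°
pole (s+4): 4 + j968 → |·| = √(4²+968²) = √937040 ≈ 968.01, ∠ = arctan(968/4) ≈ 89.76°
pole (s+183): 183 + j968 → |·| = √(183²+968²) = √970513 ≈ 985.15, ∠ = arctan(968/183) ≈ 79.29°
|T| = 500 · 1077.8 / 9.5364e+05 ≈ 0.5651

0.565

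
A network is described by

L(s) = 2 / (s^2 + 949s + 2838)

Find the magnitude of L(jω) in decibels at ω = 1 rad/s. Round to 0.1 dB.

-63.5 dB

Substitute s = j1:
Numerator: 2 = 2 + j0
Denominator: (j1)^2 + 949(j1) + 2838 = 2837 + j949
|N| = √(2² + 0²) ≈ 2, ∠N ≈ 0.00°
|D| = √(2837² + 949²) ≈ 2991.5, ∠D ≈ 18.50°
|L| = 2 / 2991.5 ≈ 0.00066856
Gain = 20 log₁₀(0.00066856) ≈ -63.50 dB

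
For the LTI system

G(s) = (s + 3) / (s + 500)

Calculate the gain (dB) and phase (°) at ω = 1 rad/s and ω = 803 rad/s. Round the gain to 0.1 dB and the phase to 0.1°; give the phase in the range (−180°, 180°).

At s = jω = j1:
zero (s+3): 3 + j1 → |·| = √(3²+1²) = √10 ≈ 3.1623, ∠ = arctan(1/3) ≈ 18.43°
pole (s+500): 500 + j1 → |·| = √(500²+1²) = √250001 ≈ 500, ∠ = arctan(1/500) ≈ 0.11°
|G| = 1 · 3.1623 / 500 ≈ 0.0063246
Gain = 20 log₁₀(0.0063246) ≈ -43.98 dB
∠G = 18.43° − 0.11° = 18.32°

At s = jω = j803:
zero (s+3): 3 + j803 → |·| = √(3²+803²) = √644818 ≈ 803.01, ∠ = arctan(803/3) ≈ 89.79°
pole (s+500): 500 + j803 → |·| = √(500²+803²) = √894809 ≈ 945.94, ∠ = arctan(803/500) ≈ 58.09°
|G| = 1 · 803.01 / 945.94 ≈ 0.8489
Gain = 20 log₁₀(0.8489) ≈ -1.42 dB
∠G = 89.79° − 58.09° = 31.70°

ω = 1: -44.0 dB, 18.3°; ω = 803: -1.4 dB, 31.7°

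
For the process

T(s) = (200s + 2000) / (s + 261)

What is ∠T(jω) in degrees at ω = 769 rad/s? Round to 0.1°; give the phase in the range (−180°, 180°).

Substitute s = j769:
Numerator: 200(j769) + 2000 = 2000 + j153800
Denominator: (j769) + 261 = 261 + j769
|N| = √(2000² + 153800²) ≈ 1.5381e+05, ∠N ≈ 89.25°
|D| = √(261² + 769²) ≈ 812.08, ∠D ≈ 71.25°
∠T = 89.25° − 71.25° = 18.00°

18.0°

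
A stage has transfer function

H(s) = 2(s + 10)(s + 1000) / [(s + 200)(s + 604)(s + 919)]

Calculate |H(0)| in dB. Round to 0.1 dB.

-74.9 dB

H(0) = 2·10·1000 / (200·604·919) ≈ 0.00018016
20 log₁₀(0.00018016) ≈ -74.89 dB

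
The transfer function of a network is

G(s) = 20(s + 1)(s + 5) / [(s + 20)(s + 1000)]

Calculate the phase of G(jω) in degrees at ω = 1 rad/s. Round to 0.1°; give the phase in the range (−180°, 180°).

At s = jω = j1:
zero (s+1): 1 + j1 → |·| = √(1²+1²) = √2 ≈ 1.4142, ∠ = arctan(1/1) ≈ 45.00°
zero (s+5): 5 + j1 → |·| = √(5²+1²) = √26 ≈ 5.099, ∠ = arctan(1/5) ≈ 11.31°
pole (s+20): 20 + j1 → |·| = √(20²+1²) = √401 ≈ 20.025, ∠ = arctan(1/20) ≈ 2.86°
pole (s+1000): 1000 + j1 → |·| = √(1000²+1²) = √1000001 ≈ 1000, ∠ = arctan(1/1000) ≈ 0.06°
∠G = 56.31° − 2.92° = 53.39°

53.4°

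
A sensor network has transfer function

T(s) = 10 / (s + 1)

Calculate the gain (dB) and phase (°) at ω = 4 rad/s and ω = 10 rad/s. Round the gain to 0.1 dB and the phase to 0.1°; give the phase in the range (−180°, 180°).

Substitute s = j4:
Numerator: 10 = 10 + j0
Denominator: (j4) + 1 = 1 + j4
|N| = √(10² + 0²) ≈ 10, ∠N ≈ 0.00°
|D| = √(1² + 4²) ≈ 4.1231, ∠D ≈ 75.96°
|T| = 10 / 4.1231 ≈ 2.4254
Gain = 20 log₁₀(2.4254) ≈ 7.70 dB
∠T = 0.00° − 75.96° = -75.96°

Substitute s = j10:
Numerator: 10 = 10 + j0
Denominator: (j10) + 1 = 1 + j10
|N| = √(10² + 0²) ≈ 10, ∠N ≈ 0.00°
|D| = √(1² + 10²) ≈ 10.05, ∠D ≈ 84.29°
|T| = 10 / 10.05 ≈ 0.99502
Gain = 20 log₁₀(0.99502) ≈ -0.04 dB
∠T = 0.00° − 84.29° = -84.29°

ω = 4: 7.7 dB, -76.0°; ω = 10: -0.0 dB, -84.3°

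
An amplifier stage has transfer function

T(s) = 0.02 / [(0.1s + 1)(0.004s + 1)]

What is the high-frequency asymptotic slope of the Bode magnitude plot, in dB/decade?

Each pole contributes −20 dB/decade at high frequency; each zero contributes +20 dB/decade.
Net: 0 zero(s) − 2 pole(s) → -40 dB/decade.

-40 dB/decade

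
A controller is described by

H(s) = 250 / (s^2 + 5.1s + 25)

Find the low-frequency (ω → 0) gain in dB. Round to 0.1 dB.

H(0) = 250 / 25 = 10
20 log₁₀(10) ≈ 20.00 dB

20.0 dB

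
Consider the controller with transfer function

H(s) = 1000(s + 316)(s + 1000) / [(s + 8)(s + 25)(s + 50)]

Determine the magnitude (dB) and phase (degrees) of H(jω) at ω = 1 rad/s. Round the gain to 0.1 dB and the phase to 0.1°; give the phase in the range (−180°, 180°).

89.9 dB, -10.3°

At s = jω = j1:
zero (s+316): 316 + j1 → |·| = √(316²+1²) = √99857 ≈ 316, ∠ = arctan(1/316) ≈ 0.18°
zero (s+1000): 1000 + j1 → |·| = √(1000²+1²) = √1000001 ≈ 1000, ∠ = arctan(1/1000) ≈ 0.06°
pole (s+8): 8 + j1 → |·| = √(8²+1²) = √65 ≈ 8.0623, ∠ = arctan(1/8) ≈ 7.13°
pole (s+25): 25 + j1 → |·| = √(25²+1²) = √626 ≈ 25.02, ∠ = arctan(1/25) ≈ 2.29°
pole (s+50): 50 + j1 → |·| = √(50²+1²) = √2501 ≈ 50.01, ∠ = arctan(1/50) ≈ 1.15°
|H| = 1000 · 3.16e+05 / 10088 ≈ 31324
Gain = 20 log₁₀(31324) ≈ 89.92 dB
∠H = 0.24° − 10.57° = -10.33°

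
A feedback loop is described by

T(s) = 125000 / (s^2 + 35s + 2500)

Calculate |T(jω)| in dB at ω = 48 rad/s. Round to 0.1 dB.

37.4 dB

At s = jω = j48:
quadratic: (j48)² + 35·j48 + 2500 = 196 + j1680 → |·| ≈ 1691.4, ∠ ≈ 83.35°
|T| = 125000 / 1691.4 ≈ 73.903
Gain = 20 log₁₀(73.903) ≈ 37.37 dB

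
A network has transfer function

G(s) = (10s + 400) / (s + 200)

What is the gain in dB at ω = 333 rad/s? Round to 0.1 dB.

Substitute s = j333:
Numerator: 10(j333) + 400 = 400 + j3330
Denominator: (j333) + 200 = 200 + j333
|N| = √(400² + 3330²) ≈ 3353.9, ∠N ≈ 83.15°
|D| = √(200² + 333²) ≈ 388.44, ∠D ≈ 59.01°
|G| = 3353.9 / 388.44 ≈ 8.6343
Gain = 20 log₁₀(8.6343) ≈ 18.72 dB

18.7 dB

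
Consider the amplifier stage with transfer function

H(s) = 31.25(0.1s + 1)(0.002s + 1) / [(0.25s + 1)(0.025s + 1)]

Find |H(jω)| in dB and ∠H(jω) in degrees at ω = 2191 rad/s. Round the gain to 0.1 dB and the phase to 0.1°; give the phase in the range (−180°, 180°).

At ω = 2191 rad/s:
zero (1 + j2191·0.1) = 1 + j219.1 → |·| ≈ 219.1, ∠ ≈ 89.74°
zero (1 + j2191·0.002) = 1 + j4.382 → |·| ≈ 4.4947, ∠ ≈ 77.14°
pole (1 + j2191·0.25) = 1 + j547.75 → |·| ≈ 547.75, ∠ ≈ 89.90°
pole (1 + j2191·0.025) = 1 + j54.775 → |·| ≈ 54.784, ∠ ≈ 88.95°
|H| = 31.25 · 219.1 · 4.4947 / (547.75 · 54.784) ≈ 1.0256
Gain = 20 log₁₀(1.0256) ≈ 0.22 dB
∠H = (89.74° + 77.14°) − (89.90° + 88.95°) = -11.97°

0.2 dB, -12.0°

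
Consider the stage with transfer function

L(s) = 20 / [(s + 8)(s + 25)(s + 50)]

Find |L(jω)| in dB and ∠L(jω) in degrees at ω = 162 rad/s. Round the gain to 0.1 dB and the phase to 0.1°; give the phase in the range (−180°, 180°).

-107.1 dB, 118.8°

At s = jω = j162:
pole (s+8): 8 + j162 → |·| = √(8²+162²) = √26308 ≈ 162.2, ∠ = arctan(162/8) ≈ 87.17°
pole (s+25): 25 + j162 → |·| = √(25²+162²) = √26869 ≈ 163.92, ∠ = arctan(162/25) ≈ 81.23°
pole (s+50): 50 + j162 → |·| = √(50²+162²) = √28744 ≈ 169.54, ∠ = arctan(162/50) ≈ 72.85°
|L| = 20 / 4.5077e+06 ≈ 4.4369e-06
Gain = 20 log₁₀(4.4369e-06) ≈ -107.06 dB
∠L = 0.00° − 241.25° = -241.25° ≡ 118.75° (principal value)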